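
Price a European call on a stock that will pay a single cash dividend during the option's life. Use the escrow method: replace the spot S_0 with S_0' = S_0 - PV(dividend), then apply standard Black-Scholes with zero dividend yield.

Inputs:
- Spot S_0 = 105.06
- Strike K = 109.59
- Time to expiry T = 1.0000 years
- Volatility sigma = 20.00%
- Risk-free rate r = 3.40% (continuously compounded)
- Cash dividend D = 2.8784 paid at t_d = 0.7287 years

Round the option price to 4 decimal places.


PV(D) = D * exp(-r * t_d) = 2.8784 * 0.97552860 = 2.80796153
S_0' = S_0 - PV(D) = 105.0600 - 2.80796153 = 102.25203847
d1 = (ln(S_0'/K) + (r + sigma^2/2)*T) / (sigma*sqrt(T)) = -0.07652699
d2 = d1 - sigma*sqrt(T) = -0.27652699
exp(-rT) = 0.96657150
N(d1) = 0.46949992; N(d2) = 0.39107167
C = S_0' * N(d1) - K * exp(-rT) * N(d2) = 102.25203847 * 0.46949992 - 109.5900 * 0.96657150 * 0.39107167 = 6.5824

Answer: Price = 6.5824


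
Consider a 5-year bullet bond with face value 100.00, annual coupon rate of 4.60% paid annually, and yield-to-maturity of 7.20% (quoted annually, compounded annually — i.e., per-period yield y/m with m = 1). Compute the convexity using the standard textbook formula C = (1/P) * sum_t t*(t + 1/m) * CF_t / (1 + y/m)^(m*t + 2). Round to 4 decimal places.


Coupon per period c = face * coupon_rate / m = 4.600000
Periods per year m = 1; per-period yield y/m = 0.072000
Number of cashflows N = 5
Cashflows (t years, CF_t, discount factor 1/(1+y/m)^(m*t), PV):
  t = 1.0000: CF_t = 4.600000, DF = 0.932836, PV = 4.291045
  t = 2.0000: CF_t = 4.600000, DF = 0.870183, PV = 4.002840
  t = 3.0000: CF_t = 4.600000, DF = 0.811738, PV = 3.733993
  t = 4.0000: CF_t = 4.600000, DF = 0.757218, PV = 3.483202
  t = 5.0000: CF_t = 104.600000, DF = 0.706360, PV = 73.885252
Price P = sum_t PV_t = 89.396332
Convexity numerator sum_t t*(t + 1/m) * CF_t / (1+y/m)^(m*t + 2):
  t = 1.0000: term = 7.467986
  t = 2.0000: term = 20.899213
  t = 3.0000: term = 38.991070
  t = 4.0000: term = 60.620444
  t = 5.0000: term = 1928.809968
Convexity = (1/P) * sum = 2056.788681 / 89.396332 = 23.007529

Answer: Convexity = 23.0075


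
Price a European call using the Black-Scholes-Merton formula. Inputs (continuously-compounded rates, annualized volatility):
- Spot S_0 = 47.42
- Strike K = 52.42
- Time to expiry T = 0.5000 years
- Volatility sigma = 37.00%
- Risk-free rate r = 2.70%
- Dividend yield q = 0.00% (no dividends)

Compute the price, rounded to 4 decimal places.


Answer: Price = 3.2896

Derivation:
d1 = (ln(S/K) + (r - q + 0.5*sigma^2) * T) / (sigma * sqrt(T)) = -0.20073851
d2 = d1 - sigma * sqrt(T) = -0.46236802
exp(-rT) = 0.98659072; exp(-qT) = 1.00000000
C = S_0 * exp(-qT) * N(d1) - K * exp(-rT) * N(d2)
N(d1) = 0.42045152; N(d2) = 0.32190872
C = 47.4200 * 1.00000000 * 0.42045152 - 52.4200 * 0.98659072 * 0.32190872 = 3.2896


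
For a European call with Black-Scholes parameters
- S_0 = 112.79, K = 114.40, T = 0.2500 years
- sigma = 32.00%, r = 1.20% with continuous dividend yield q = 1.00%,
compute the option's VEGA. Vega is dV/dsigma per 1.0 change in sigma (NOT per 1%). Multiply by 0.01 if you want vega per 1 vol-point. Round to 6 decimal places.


Answer: Vega = 22.441840

Derivation:
d1 = -0.0054587268; d2 = -0.1654587268
phi(d1) = 0.3989363367; exp(-qT) = 0.9975031224; exp(-rT) = 0.9970044955
Vega = S * exp(-qT) * phi(d1) * sqrt(T) = 112.7900 * 0.9975031224 * 0.3989363367 * 0.5000000000 = 22.441840


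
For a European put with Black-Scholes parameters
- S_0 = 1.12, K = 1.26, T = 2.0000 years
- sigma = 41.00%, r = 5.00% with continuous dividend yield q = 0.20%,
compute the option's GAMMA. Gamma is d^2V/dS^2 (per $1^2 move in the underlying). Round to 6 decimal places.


d1 = 0.2523456529; d2 = -0.3274819077
phi(d1) = 0.3864403729; exp(-qT) = 0.9960079893; exp(-rT) = 0.9048374180
Gamma = exp(-qT) * phi(d1) / (S * sigma * sqrt(T)) = 0.9960079893 * 0.3864403729 / (1.1200 * 0.4100 * 1.4142135624) = 0.592691

Answer: Gamma = 0.592691


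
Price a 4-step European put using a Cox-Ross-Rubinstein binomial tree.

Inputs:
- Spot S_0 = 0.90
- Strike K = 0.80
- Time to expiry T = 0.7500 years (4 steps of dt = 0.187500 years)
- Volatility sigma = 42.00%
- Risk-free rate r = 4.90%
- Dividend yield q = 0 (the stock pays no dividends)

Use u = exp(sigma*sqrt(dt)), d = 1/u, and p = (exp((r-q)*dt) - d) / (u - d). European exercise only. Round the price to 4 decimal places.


dt = T/N = 0.187500
u = exp(sigma*sqrt(dt)) = 1.199453; d = 1/u = 0.833714
p = (exp((r-q)*dt) - d) / (u - d) = 0.479895
Discount per step: exp(-r*dt) = 0.990855
Stock lattice S(k, i) with i counting down-moves:
  k=0: S(0,0) = 0.9000
  k=1: S(1,0) = 1.0795; S(1,1) = 0.7503
  k=2: S(2,0) = 1.2948; S(2,1) = 0.9000; S(2,2) = 0.6256
  k=3: S(3,0) = 1.5531; S(3,1) = 1.0795; S(3,2) = 0.7503; S(3,3) = 0.5215
  k=4: S(4,0) = 1.8628; S(4,1) = 1.2948; S(4,2) = 0.9000; S(4,3) = 0.6256; S(4,4) = 0.4348
Terminal payoffs V(N, i) = max(K - S_T, 0):
  V(4,0) = 0.000000; V(4,1) = 0.000000; V(4,2) = 0.000000; V(4,3) = 0.174429; V(4,4) = 0.365179
Backward induction: V(k, i) = exp(-r*dt) * [p * V(k+1, i) + (1-p) * V(k+1, i+1)].
  V(3,0) = exp(-r*dt) * [p*0.000000 + (1-p)*0.000000] = 0.000000
  V(3,1) = exp(-r*dt) * [p*0.000000 + (1-p)*0.000000] = 0.000000
  V(3,2) = exp(-r*dt) * [p*0.000000 + (1-p)*0.174429] = 0.089892
  V(3,3) = exp(-r*dt) * [p*0.174429 + (1-p)*0.365179] = 0.271137
  V(2,0) = exp(-r*dt) * [p*0.000000 + (1-p)*0.000000] = 0.000000
  V(2,1) = exp(-r*dt) * [p*0.000000 + (1-p)*0.089892] = 0.046326
  V(2,2) = exp(-r*dt) * [p*0.089892 + (1-p)*0.271137] = 0.182474
  V(1,0) = exp(-r*dt) * [p*0.000000 + (1-p)*0.046326] = 0.023874
  V(1,1) = exp(-r*dt) * [p*0.046326 + (1-p)*0.182474] = 0.116066
  V(0,0) = exp(-r*dt) * [p*0.023874 + (1-p)*0.116066] = 0.071167

Answer: Price = V(0,0) = 0.0712


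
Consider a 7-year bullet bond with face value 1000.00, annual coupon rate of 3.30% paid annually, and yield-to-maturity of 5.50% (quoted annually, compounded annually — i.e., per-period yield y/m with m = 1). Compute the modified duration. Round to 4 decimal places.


Coupon per period c = face * coupon_rate / m = 33.000000
Periods per year m = 1; per-period yield y/m = 0.055000
Number of cashflows N = 7
Cashflows (t years, CF_t, discount factor 1/(1+y/m)^(m*t), PV):
  t = 1.0000: CF_t = 33.000000, DF = 0.947867, PV = 31.279621
  t = 2.0000: CF_t = 33.000000, DF = 0.898452, PV = 29.648930
  t = 3.0000: CF_t = 33.000000, DF = 0.851614, PV = 28.103251
  t = 4.0000: CF_t = 33.000000, DF = 0.807217, PV = 26.638153
  t = 5.0000: CF_t = 33.000000, DF = 0.765134, PV = 25.249434
  t = 6.0000: CF_t = 33.000000, DF = 0.725246, PV = 23.933112
  t = 7.0000: CF_t = 1033.000000, DF = 0.687437, PV = 710.122223
Price P = sum_t PV_t = 874.974723
First compute Macaulay numerator sum_t t * PV_t:
  t * PV_t at t = 1.0000: 31.279621
  t * PV_t at t = 2.0000: 59.297859
  t * PV_t at t = 3.0000: 84.309753
  t * PV_t at t = 4.0000: 106.552610
  t * PV_t at t = 5.0000: 126.247168
  t * PV_t at t = 6.0000: 143.598675
  t * PV_t at t = 7.0000: 4970.855563
Macaulay duration D = 5522.141249 / 874.974723 = 6.311201
Modified duration = D / (1 + y/m) = 6.311201 / (1 + 0.055000) = 5.982181

Answer: Modified duration = 5.9822


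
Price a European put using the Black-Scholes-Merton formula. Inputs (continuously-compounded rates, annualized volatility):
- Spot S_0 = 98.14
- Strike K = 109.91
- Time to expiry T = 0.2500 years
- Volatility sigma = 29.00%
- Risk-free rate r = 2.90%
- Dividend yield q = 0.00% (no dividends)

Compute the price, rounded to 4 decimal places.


d1 = (ln(S/K) + (r - q + 0.5*sigma^2) * T) / (sigma * sqrt(T)) = -0.65865047
d2 = d1 - sigma * sqrt(T) = -0.80365047
exp(-rT) = 0.99277622; exp(-qT) = 1.00000000
P = K * exp(-rT) * N(-d2) - S_0 * exp(-qT) * N(-d1)
N(-d1) = 0.74493988; N(-d2) = 0.78920057
P = 109.9100 * 0.99277622 * 0.78920057 - 98.1400 * 1.00000000 * 0.74493988 = 13.0060

Answer: Price = 13.0060


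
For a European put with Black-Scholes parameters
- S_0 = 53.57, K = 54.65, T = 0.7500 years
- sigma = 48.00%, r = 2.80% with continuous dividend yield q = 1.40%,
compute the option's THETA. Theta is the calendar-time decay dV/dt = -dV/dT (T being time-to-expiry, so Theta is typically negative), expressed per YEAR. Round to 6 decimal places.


Answer: Theta = -5.191951

Derivation:
d1 = 0.1850888624; d2 = -0.2306033314
phi(d1) = 0.3921670129; exp(-qT) = 0.9895549326; exp(-rT) = 0.9792189646
Theta = -S*exp(-qT)*phi(d1)*sigma/(2*sqrt(T)) + r*K*exp(-rT)*N(-d2) - q*S*exp(-qT)*N(-d1)
N(-d1) = 0.4265796686; N(-d2) = 0.5911885104; sqrt(T) = 0.8660254038
Term 1 = -53.5700 * 0.9895549326 * 0.3921670129 * 0.4800 / (2 * 0.8660254038) = -5.7612036154
Term 2 = 0.0280 * 54.6500 * 0.9792189646 * 0.5911885104 = 0.8858373722
Term 3 = -0.0140 * 53.5700 * 0.9895549326 * 0.4265796686 = -0.3165845689
Theta = -5.7612036154 + (0.8858373722) + (-0.3165845689) = -5.191951


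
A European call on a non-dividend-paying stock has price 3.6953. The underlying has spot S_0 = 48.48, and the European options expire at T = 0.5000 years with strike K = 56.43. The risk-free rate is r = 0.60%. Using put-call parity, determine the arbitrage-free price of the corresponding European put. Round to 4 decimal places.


Answer: Put price = 11.4763

Derivation:
Put-call parity: C - P = S_0 * exp(-qT) - K * exp(-rT).
S_0 * exp(-qT) = 48.4800 * 1.00000000 = 48.48000000
K * exp(-rT) = 56.4300 * 0.99700450 = 56.26096368
P = C - S*exp(-qT) + K*exp(-rT)
P = 3.6953 - 48.48000000 + 56.26096368 = 11.4763


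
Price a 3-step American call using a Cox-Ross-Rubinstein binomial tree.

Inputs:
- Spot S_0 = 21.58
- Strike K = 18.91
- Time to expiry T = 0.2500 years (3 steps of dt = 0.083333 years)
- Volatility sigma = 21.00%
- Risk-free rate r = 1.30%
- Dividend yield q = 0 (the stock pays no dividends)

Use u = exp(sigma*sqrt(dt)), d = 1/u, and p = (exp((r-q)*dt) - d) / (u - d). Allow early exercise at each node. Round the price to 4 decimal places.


dt = T/N = 0.083333
u = exp(sigma*sqrt(dt)) = 1.062497; d = 1/u = 0.941179
p = (exp((r-q)*dt) - d) / (u - d) = 0.493784
Discount per step: exp(-r*dt) = 0.998917
Stock lattice S(k, i) with i counting down-moves:
  k=0: S(0,0) = 21.5800
  k=1: S(1,0) = 22.9287; S(1,1) = 20.3106
  k=2: S(2,0) = 24.3617; S(2,1) = 21.5800; S(2,2) = 19.1160
  k=3: S(3,0) = 25.8842; S(3,1) = 22.9287; S(3,2) = 20.3106; S(3,3) = 17.9915
Terminal payoffs V(N, i) = max(S_T - K, 0):
  V(3,0) = 6.974188; V(3,1) = 4.018685; V(3,2) = 1.400646; V(3,3) = 0.000000
Backward induction: V(k, i) = exp(-r*dt) * [p * V(k+1, i) + (1-p) * V(k+1, i+1)]; then take max(V_cont, immediate exercise) for American.
  V(2,0) = exp(-r*dt) * [p*6.974188 + (1-p)*4.018685] = 5.472133; exercise = 5.451658; V(2,0) = max -> 5.472133
  V(2,1) = exp(-r*dt) * [p*4.018685 + (1-p)*1.400646] = 2.690475; exercise = 2.670000; V(2,1) = max -> 2.690475
  V(2,2) = exp(-r*dt) * [p*1.400646 + (1-p)*0.000000] = 0.690867; exercise = 0.205956; V(2,2) = max -> 0.690867
  V(1,0) = exp(-r*dt) * [p*5.472133 + (1-p)*2.690475] = 4.059612; exercise = 4.018685; V(1,0) = max -> 4.059612
  V(1,1) = exp(-r*dt) * [p*2.690475 + (1-p)*0.690867] = 1.676424; exercise = 1.400646; V(1,1) = max -> 1.676424
  V(0,0) = exp(-r*dt) * [p*4.059612 + (1-p)*1.676424] = 2.850114; exercise = 2.670000; V(0,0) = max -> 2.850114

Answer: Price = V(0,0) = 2.8501


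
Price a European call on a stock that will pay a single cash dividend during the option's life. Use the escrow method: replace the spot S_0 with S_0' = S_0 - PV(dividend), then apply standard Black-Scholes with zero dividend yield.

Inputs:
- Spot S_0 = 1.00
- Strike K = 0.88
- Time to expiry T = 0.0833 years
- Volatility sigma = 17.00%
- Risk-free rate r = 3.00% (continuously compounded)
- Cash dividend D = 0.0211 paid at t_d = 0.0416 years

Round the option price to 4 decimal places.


PV(D) = D * exp(-r * t_d) = 0.0211 * 0.99875278 = 0.02107368
S_0' = S_0 - PV(D) = 1.0000 - 0.02107368 = 0.97892632
d1 = (ln(S_0'/K) + (r + sigma^2/2)*T) / (sigma*sqrt(T)) = 2.24675940
d2 = d1 - sigma*sqrt(T) = 2.19769444
exp(-rT) = 0.99750412
N(d1) = 0.98767230; N(d2) = 0.98601456
C = S_0' * N(d1) - K * exp(-rT) * N(d2) = 0.97892632 * 0.98767230 - 0.8800 * 0.99750412 * 0.98601456 = 0.1013

Answer: Price = 0.1013


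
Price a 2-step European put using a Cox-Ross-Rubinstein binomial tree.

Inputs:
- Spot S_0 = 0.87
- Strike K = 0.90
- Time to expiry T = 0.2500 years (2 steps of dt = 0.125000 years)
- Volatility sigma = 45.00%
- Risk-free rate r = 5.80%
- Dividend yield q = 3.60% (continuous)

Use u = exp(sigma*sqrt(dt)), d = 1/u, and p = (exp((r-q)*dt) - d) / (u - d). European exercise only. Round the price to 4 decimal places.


dt = T/N = 0.125000
u = exp(sigma*sqrt(dt)) = 1.172454; d = 1/u = 0.852912
p = (exp((r-q)*dt) - d) / (u - d) = 0.468927
Discount per step: exp(-r*dt) = 0.992776
Stock lattice S(k, i) with i counting down-moves:
  k=0: S(0,0) = 0.8700
  k=1: S(1,0) = 1.0200; S(1,1) = 0.7420
  k=2: S(2,0) = 1.1959; S(2,1) = 0.8700; S(2,2) = 0.6329
Terminal payoffs V(N, i) = max(K - S_T, 0):
  V(2,0) = 0.000000; V(2,1) = 0.030000; V(2,2) = 0.267111
Backward induction: V(k, i) = exp(-r*dt) * [p * V(k+1, i) + (1-p) * V(k+1, i+1)].
  V(1,0) = exp(-r*dt) * [p*0.000000 + (1-p)*0.030000] = 0.015817
  V(1,1) = exp(-r*dt) * [p*0.030000 + (1-p)*0.267111] = 0.154797
  V(0,0) = exp(-r*dt) * [p*0.015817 + (1-p)*0.154797] = 0.088978

Answer: Price = V(0,0) = 0.0890


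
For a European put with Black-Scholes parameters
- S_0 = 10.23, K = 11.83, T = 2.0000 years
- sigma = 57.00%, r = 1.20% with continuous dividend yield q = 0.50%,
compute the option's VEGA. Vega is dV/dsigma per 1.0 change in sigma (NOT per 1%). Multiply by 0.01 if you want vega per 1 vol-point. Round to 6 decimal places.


Answer: Vega = 5.551807

Derivation:
d1 = 0.2401507088; d2 = -0.5659510217
phi(d1) = 0.3876025908; exp(-qT) = 0.9900498337; exp(-rT) = 0.9762857098
Vega = S * exp(-qT) * phi(d1) * sqrt(T) = 10.2300 * 0.9900498337 * 0.3876025908 * 1.4142135624 = 5.551807


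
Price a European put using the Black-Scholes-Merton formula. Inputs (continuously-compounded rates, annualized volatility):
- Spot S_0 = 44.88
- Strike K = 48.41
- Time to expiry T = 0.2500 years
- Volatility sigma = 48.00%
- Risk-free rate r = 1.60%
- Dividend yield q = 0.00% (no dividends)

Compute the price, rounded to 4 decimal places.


d1 = (ln(S/K) + (r - q + 0.5*sigma^2) * T) / (sigma * sqrt(T)) = -0.17880893
d2 = d1 - sigma * sqrt(T) = -0.41880893
exp(-rT) = 0.99600799; exp(-qT) = 1.00000000
P = K * exp(-rT) * N(-d2) - S_0 * exp(-qT) * N(-d1)
N(-d1) = 0.57095613; N(-d2) = 0.66232211
P = 48.4100 * 0.99600799 * 0.66232211 - 44.8800 * 1.00000000 * 0.57095613 = 6.3105

Answer: Price = 6.3105


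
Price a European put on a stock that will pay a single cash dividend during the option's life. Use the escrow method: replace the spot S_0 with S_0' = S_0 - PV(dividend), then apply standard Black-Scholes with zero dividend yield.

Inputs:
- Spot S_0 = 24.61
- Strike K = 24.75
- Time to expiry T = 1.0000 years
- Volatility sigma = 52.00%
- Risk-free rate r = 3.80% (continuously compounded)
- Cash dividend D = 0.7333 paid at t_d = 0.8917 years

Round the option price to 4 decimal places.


Answer: Price = 4.8585

Derivation:
PV(D) = D * exp(-r * t_d) = 0.7333 * 0.96668305 = 0.70886868
S_0' = S_0 - PV(D) = 24.6100 - 0.70886868 = 23.90113132
d1 = (ln(S_0'/K) + (r + sigma^2/2)*T) / (sigma*sqrt(T)) = 0.26596212
d2 = d1 - sigma*sqrt(T) = -0.25403788
exp(-rT) = 0.96271294
N(-d1) = 0.39513419; N(-d2) = 0.60026685
P = K * exp(-rT) * N(-d2) - S_0' * N(-d1) = 24.7500 * 0.96271294 * 0.60026685 - 23.90113132 * 0.39513419 = 4.8585


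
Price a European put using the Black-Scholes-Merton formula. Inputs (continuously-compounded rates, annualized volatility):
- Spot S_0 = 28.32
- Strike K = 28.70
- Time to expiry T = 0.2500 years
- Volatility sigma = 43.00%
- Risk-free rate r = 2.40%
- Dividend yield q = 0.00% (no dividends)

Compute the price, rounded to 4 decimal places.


Answer: Price = 2.5389

Derivation:
d1 = (ln(S/K) + (r - q + 0.5*sigma^2) * T) / (sigma * sqrt(T)) = 0.07341231
d2 = d1 - sigma * sqrt(T) = -0.14158769
exp(-rT) = 0.99401796; exp(-qT) = 1.00000000
P = K * exp(-rT) * N(-d2) - S_0 * exp(-qT) * N(-d1)
N(-d1) = 0.47073901; N(-d2) = 0.55629716
P = 28.7000 * 0.99401796 * 0.55629716 - 28.3200 * 1.00000000 * 0.47073901 = 2.5389


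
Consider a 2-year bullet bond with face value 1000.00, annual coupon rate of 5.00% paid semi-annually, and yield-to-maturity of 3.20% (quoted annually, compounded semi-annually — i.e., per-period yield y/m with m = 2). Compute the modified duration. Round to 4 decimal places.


Answer: Modified duration = 1.8990

Derivation:
Coupon per period c = face * coupon_rate / m = 25.000000
Periods per year m = 2; per-period yield y/m = 0.016000
Number of cashflows N = 4
Cashflows (t years, CF_t, discount factor 1/(1+y/m)^(m*t), PV):
  t = 0.5000: CF_t = 25.000000, DF = 0.984252, PV = 24.606299
  t = 1.0000: CF_t = 25.000000, DF = 0.968752, PV = 24.218798
  t = 1.5000: CF_t = 25.000000, DF = 0.953496, PV = 23.837400
  t = 2.0000: CF_t = 1025.000000, DF = 0.938480, PV = 961.942324
Price P = sum_t PV_t = 1034.604822
First compute Macaulay numerator sum_t t * PV_t:
  t * PV_t at t = 0.5000: 12.303150
  t * PV_t at t = 1.0000: 24.218798
  t * PV_t at t = 1.5000: 35.756100
  t * PV_t at t = 2.0000: 1923.884649
Macaulay duration D = 1996.162697 / 1034.604822 = 1.929396
Modified duration = D / (1 + y/m) = 1.929396 / (1 + 0.016000) = 1.899012


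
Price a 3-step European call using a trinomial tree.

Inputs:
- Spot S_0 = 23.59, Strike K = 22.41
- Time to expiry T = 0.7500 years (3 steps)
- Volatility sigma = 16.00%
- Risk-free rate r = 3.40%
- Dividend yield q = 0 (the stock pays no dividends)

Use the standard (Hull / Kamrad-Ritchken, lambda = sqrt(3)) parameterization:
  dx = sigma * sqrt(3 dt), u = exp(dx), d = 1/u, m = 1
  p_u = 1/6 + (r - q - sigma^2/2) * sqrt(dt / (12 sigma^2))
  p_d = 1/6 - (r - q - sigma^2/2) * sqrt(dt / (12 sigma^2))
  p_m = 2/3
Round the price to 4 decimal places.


Answer: Price = V(0,0) = 2.3381

Derivation:
dt = T/N = 0.250000; dx = sigma*sqrt(3*dt) = 0.138564
u = exp(dx) = 1.148623; d = 1/u = 0.870607
p_u = 0.185791, p_m = 0.666667, p_d = 0.147542
Discount per step: exp(-r*dt) = 0.991536
Stock lattice S(k, j) with j the centered position index:
  k=0: S(0,+0) = 23.5900
  k=1: S(1,-1) = 20.5376; S(1,+0) = 23.5900; S(1,+1) = 27.0960
  k=2: S(2,-2) = 17.8802; S(2,-1) = 20.5376; S(2,+0) = 23.5900; S(2,+1) = 27.0960; S(2,+2) = 31.1231
  k=3: S(3,-3) = 15.5666; S(3,-2) = 17.8802; S(3,-1) = 20.5376; S(3,+0) = 23.5900; S(3,+1) = 27.0960; S(3,+2) = 31.1231; S(3,+3) = 35.7487
Terminal payoffs V(N, j) = max(S_T - K, 0):
  V(3,-3) = 0.000000; V(3,-2) = 0.000000; V(3,-1) = 0.000000; V(3,+0) = 1.180000; V(3,+1) = 4.686023; V(3,+2) = 8.713122; V(3,+3) = 13.338742
Backward induction: V(k, j) = exp(-r*dt) * [p_u * V(k+1, j+1) + p_m * V(k+1, j) + p_d * V(k+1, j-1)]
  V(2,-2) = exp(-r*dt) * [p_u*0.000000 + p_m*0.000000 + p_d*0.000000] = 0.000000
  V(2,-1) = exp(-r*dt) * [p_u*1.180000 + p_m*0.000000 + p_d*0.000000] = 0.217378
  V(2,+0) = exp(-r*dt) * [p_u*4.686023 + p_m*1.180000 + p_d*0.000000] = 1.643262
  V(2,+1) = exp(-r*dt) * [p_u*8.713122 + p_m*4.686023 + p_d*1.180000] = 4.875321
  V(2,+2) = exp(-r*dt) * [p_u*13.338742 + p_m*8.713122 + p_d*4.686023] = 8.902364
  V(1,-1) = exp(-r*dt) * [p_u*1.643262 + p_m*0.217378 + p_d*0.000000] = 0.446412
  V(1,+0) = exp(-r*dt) * [p_u*4.875321 + p_m*1.643262 + p_d*0.217378] = 2.016163
  V(1,+1) = exp(-r*dt) * [p_u*8.902364 + p_m*4.875321 + p_d*1.643262] = 5.103086
  V(0,+0) = exp(-r*dt) * [p_u*5.103086 + p_m*2.016163 + p_d*0.446412] = 2.338124


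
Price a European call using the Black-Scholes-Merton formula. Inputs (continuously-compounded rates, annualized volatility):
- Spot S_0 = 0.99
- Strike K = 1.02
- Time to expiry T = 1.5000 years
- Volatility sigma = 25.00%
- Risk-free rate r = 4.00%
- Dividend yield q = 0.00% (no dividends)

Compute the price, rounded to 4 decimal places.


d1 = (ln(S/K) + (r - q + 0.5*sigma^2) * T) / (sigma * sqrt(T)) = 0.25155292
d2 = d1 - sigma * sqrt(T) = -0.05463330
exp(-rT) = 0.94176453; exp(-qT) = 1.00000000
C = S_0 * exp(-qT) * N(d1) - K * exp(-rT) * N(d2)
N(d1) = 0.59930667; N(d2) = 0.47821530
C = 0.9900 * 1.00000000 * 0.59930667 - 1.0200 * 0.94176453 * 0.47821530 = 0.1339

Answer: Price = 0.1339


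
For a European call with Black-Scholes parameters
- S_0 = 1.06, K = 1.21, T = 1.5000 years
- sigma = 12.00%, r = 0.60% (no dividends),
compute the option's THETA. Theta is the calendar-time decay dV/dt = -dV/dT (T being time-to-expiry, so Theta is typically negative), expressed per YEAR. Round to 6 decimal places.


d1 = -0.7658156276; d2 = -0.9127850122
phi(d1) = 0.2975493097; exp(-qT) = 1.0000000000; exp(-rT) = 0.9910403788
Theta = -S*exp(-qT)*phi(d1)*sigma/(2*sqrt(T)) - r*K*exp(-rT)*N(d2) + q*S*exp(-qT)*N(d1)
N(d1) = 0.2218930071; N(d2) = 0.1806778112; sqrt(T) = 1.2247448714
Term 1 = -1.0600 * 1.0000000000 * 0.2975493097 * 0.1200 / (2 * 1.2247448714) = -0.0154514924
Term 2 = -0.0060 * 1.2100 * 0.9910403788 * 0.1806778112 = -0.0012999684
Term 3 = 0 (no dividend yield, q = 0)
Theta = -0.0154514924 + (-0.0012999684) + (0.0000000000) = -0.016751

Answer: Theta = -0.016751


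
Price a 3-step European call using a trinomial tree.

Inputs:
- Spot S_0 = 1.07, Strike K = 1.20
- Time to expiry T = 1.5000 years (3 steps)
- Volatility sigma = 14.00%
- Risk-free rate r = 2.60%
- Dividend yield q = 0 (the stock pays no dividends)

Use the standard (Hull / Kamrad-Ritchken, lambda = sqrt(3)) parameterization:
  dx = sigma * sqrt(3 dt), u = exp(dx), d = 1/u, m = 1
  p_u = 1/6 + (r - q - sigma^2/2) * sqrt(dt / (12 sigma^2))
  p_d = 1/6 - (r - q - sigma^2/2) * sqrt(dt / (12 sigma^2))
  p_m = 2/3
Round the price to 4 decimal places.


Answer: Price = V(0,0) = 0.0435

Derivation:
dt = T/N = 0.500000; dx = sigma*sqrt(3*dt) = 0.171464
u = exp(dx) = 1.187042; d = 1/u = 0.842430
p_u = 0.190287, p_m = 0.666667, p_d = 0.143047
Discount per step: exp(-r*dt) = 0.987084
Stock lattice S(k, j) with j the centered position index:
  k=0: S(0,+0) = 1.0700
  k=1: S(1,-1) = 0.9014; S(1,+0) = 1.0700; S(1,+1) = 1.2701
  k=2: S(2,-2) = 0.7594; S(2,-1) = 0.9014; S(2,+0) = 1.0700; S(2,+1) = 1.2701; S(2,+2) = 1.5077
  k=3: S(3,-3) = 0.6397; S(3,-2) = 0.7594; S(3,-1) = 0.9014; S(3,+0) = 1.0700; S(3,+1) = 1.2701; S(3,+2) = 1.5077; S(3,+3) = 1.7897
Terminal payoffs V(N, j) = max(S_T - K, 0):
  V(3,-3) = 0.000000; V(3,-2) = 0.000000; V(3,-1) = 0.000000; V(3,+0) = 0.000000; V(3,+1) = 0.070135; V(3,+2) = 0.307703; V(3,+3) = 0.589706
Backward induction: V(k, j) = exp(-r*dt) * [p_u * V(k+1, j+1) + p_m * V(k+1, j) + p_d * V(k+1, j-1)]
  V(2,-2) = exp(-r*dt) * [p_u*0.000000 + p_m*0.000000 + p_d*0.000000] = 0.000000
  V(2,-1) = exp(-r*dt) * [p_u*0.000000 + p_m*0.000000 + p_d*0.000000] = 0.000000
  V(2,+0) = exp(-r*dt) * [p_u*0.070135 + p_m*0.000000 + p_d*0.000000] = 0.013173
  V(2,+1) = exp(-r*dt) * [p_u*0.307703 + p_m*0.070135 + p_d*0.000000] = 0.103948
  V(2,+2) = exp(-r*dt) * [p_u*0.589706 + p_m*0.307703 + p_d*0.070135] = 0.323153
  V(1,-1) = exp(-r*dt) * [p_u*0.013173 + p_m*0.000000 + p_d*0.000000] = 0.002474
  V(1,+0) = exp(-r*dt) * [p_u*0.103948 + p_m*0.013173 + p_d*0.000000] = 0.028193
  V(1,+1) = exp(-r*dt) * [p_u*0.323153 + p_m*0.103948 + p_d*0.013173] = 0.130961
  V(0,+0) = exp(-r*dt) * [p_u*0.130961 + p_m*0.028193 + p_d*0.002474] = 0.043500


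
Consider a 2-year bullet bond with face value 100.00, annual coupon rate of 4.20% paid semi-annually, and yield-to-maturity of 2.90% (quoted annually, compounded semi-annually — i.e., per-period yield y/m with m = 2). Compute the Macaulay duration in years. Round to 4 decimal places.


Answer: Macaulay duration = 1.9400 years

Derivation:
Coupon per period c = face * coupon_rate / m = 2.100000
Periods per year m = 2; per-period yield y/m = 0.014500
Number of cashflows N = 4
Cashflows (t years, CF_t, discount factor 1/(1+y/m)^(m*t), PV):
  t = 0.5000: CF_t = 2.100000, DF = 0.985707, PV = 2.069985
  t = 1.0000: CF_t = 2.100000, DF = 0.971619, PV = 2.040399
  t = 1.5000: CF_t = 2.100000, DF = 0.957732, PV = 2.011236
  t = 2.0000: CF_t = 102.100000, DF = 0.944043, PV = 96.386794
Price P = sum_t PV_t = 102.508415
Macaulay numerator sum_t t * PV_t:
  t * PV_t at t = 0.5000: 1.034993
  t * PV_t at t = 1.0000: 2.040399
  t * PV_t at t = 1.5000: 3.016855
  t * PV_t at t = 2.0000: 192.773589
Macaulay duration D = (sum_t t * PV_t) / P = 198.865835 / 102.508415 = 1.939995


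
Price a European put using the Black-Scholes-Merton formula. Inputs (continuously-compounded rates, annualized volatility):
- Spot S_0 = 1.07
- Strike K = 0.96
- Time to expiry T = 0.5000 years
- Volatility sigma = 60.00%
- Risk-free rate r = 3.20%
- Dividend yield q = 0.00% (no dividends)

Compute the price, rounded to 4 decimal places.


Answer: Price = 0.1137

Derivation:
d1 = (ln(S/K) + (r - q + 0.5*sigma^2) * T) / (sigma * sqrt(T)) = 0.50553572
d2 = d1 - sigma * sqrt(T) = 0.08127165
exp(-rT) = 0.98412732; exp(-qT) = 1.00000000
P = K * exp(-rT) * N(-d2) - S_0 * exp(-qT) * N(-d1)
N(-d1) = 0.30659131; N(-d2) = 0.46761296
P = 0.9600 * 0.98412732 * 0.46761296 - 1.0700 * 1.00000000 * 0.30659131 = 0.1137


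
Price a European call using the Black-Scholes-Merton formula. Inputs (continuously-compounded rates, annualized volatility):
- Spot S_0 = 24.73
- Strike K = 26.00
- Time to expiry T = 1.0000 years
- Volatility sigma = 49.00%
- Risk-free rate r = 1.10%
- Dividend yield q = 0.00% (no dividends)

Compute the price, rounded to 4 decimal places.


d1 = (ln(S/K) + (r - q + 0.5*sigma^2) * T) / (sigma * sqrt(T)) = 0.16524601
d2 = d1 - sigma * sqrt(T) = -0.32475399
exp(-rT) = 0.98906028; exp(-qT) = 1.00000000
C = S_0 * exp(-qT) * N(d1) - K * exp(-rT) * N(d2)
N(d1) = 0.56562482; N(d2) = 0.37268363
C = 24.7300 * 1.00000000 * 0.56562482 - 26.0000 * 0.98906028 * 0.37268363 = 4.4041

Answer: Price = 4.4041


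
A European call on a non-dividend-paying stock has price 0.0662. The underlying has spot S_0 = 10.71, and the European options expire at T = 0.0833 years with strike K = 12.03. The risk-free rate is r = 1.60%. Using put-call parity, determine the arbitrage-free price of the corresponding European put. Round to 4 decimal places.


Put-call parity: C - P = S_0 * exp(-qT) - K * exp(-rT).
S_0 * exp(-qT) = 10.7100 * 1.00000000 = 10.71000000
K * exp(-rT) = 12.0300 * 0.99866809 = 12.01397710
P = C - S*exp(-qT) + K*exp(-rT)
P = 0.0662 - 10.71000000 + 12.01397710 = 1.3702

Answer: Put price = 1.3702


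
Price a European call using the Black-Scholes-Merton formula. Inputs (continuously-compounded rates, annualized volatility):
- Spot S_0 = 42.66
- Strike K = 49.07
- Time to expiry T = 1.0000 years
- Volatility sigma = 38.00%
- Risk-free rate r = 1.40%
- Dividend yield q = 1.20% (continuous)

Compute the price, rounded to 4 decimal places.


d1 = (ln(S/K) + (r - q + 0.5*sigma^2) * T) / (sigma * sqrt(T)) = -0.17312141
d2 = d1 - sigma * sqrt(T) = -0.55312141
exp(-rT) = 0.98609754; exp(-qT) = 0.98807171
C = S_0 * exp(-qT) * N(d1) - K * exp(-rT) * N(d2)
N(d1) = 0.43127800; N(d2) = 0.29009014
C = 42.6600 * 0.98807171 * 0.43127800 - 49.0700 * 0.98609754 * 0.29009014 = 4.1420

Answer: Price = 4.1420


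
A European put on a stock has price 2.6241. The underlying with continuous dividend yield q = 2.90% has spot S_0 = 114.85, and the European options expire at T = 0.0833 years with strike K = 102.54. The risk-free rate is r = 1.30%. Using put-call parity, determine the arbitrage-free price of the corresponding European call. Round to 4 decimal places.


Put-call parity: C - P = S_0 * exp(-qT) - K * exp(-rT).
S_0 * exp(-qT) = 114.8500 * 0.99758722 = 114.57289170
K * exp(-rT) = 102.5400 * 0.99891769 = 102.42901954
C = P + S*exp(-qT) - K*exp(-rT)
C = 2.6241 + 114.57289170 - 102.42901954 = 14.7680

Answer: Call price = 14.7680


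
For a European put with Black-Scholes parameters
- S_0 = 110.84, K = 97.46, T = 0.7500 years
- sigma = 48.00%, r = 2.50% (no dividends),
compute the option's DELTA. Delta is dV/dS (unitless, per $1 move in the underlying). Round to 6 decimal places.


Answer: Delta = -0.286913

Derivation:
d1 = 0.5624250011; d2 = 0.1467328073
phi(d1) = 0.3405819611; exp(-qT) = 1.0000000000; exp(-rT) = 0.9814246877
N(-d1) = 0.2869132445
Delta = -exp(-qT) * N(-d1) = -1.0000000000 * 0.2869132445 = -0.286913


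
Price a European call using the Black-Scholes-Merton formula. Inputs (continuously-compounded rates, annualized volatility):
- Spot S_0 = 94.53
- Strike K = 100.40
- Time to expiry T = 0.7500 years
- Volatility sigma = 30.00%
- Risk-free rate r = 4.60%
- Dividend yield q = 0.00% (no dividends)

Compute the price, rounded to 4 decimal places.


Answer: Price = 8.7134

Derivation:
d1 = (ln(S/K) + (r - q + 0.5*sigma^2) * T) / (sigma * sqrt(T)) = 0.03081140
d2 = d1 - sigma * sqrt(T) = -0.22899622
exp(-rT) = 0.96608834; exp(-qT) = 1.00000000
C = S_0 * exp(-qT) * N(d1) - K * exp(-rT) * N(d2)
N(d1) = 0.51229003; N(d2) = 0.40943593
C = 94.5300 * 1.00000000 * 0.51229003 - 100.4000 * 0.96608834 * 0.40943593 = 8.7134


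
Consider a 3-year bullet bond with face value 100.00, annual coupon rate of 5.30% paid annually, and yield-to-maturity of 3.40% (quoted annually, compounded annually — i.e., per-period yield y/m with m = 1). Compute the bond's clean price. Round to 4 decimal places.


Coupon per period c = face * coupon_rate / m = 5.300000
Periods per year m = 1; per-period yield y/m = 0.034000
Number of cashflows N = 3
Cashflows (t years, CF_t, discount factor 1/(1+y/m)^(m*t), PV):
  t = 1.0000: CF_t = 5.300000, DF = 0.967118, PV = 5.125725
  t = 2.0000: CF_t = 5.300000, DF = 0.935317, PV = 4.957181
  t = 3.0000: CF_t = 105.300000, DF = 0.904562, PV = 95.250388
Price P = sum_t PV_t = 105.333295

Answer: Price = 105.3333


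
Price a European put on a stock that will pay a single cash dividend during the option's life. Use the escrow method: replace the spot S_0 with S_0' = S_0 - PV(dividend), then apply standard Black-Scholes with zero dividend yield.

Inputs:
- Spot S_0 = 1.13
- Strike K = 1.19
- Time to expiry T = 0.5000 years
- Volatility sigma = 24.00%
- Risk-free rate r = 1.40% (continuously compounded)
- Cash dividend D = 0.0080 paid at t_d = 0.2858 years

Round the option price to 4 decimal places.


Answer: Price = 0.1113

Derivation:
PV(D) = D * exp(-r * t_d) = 0.0080 * 0.99600679 = 0.00796805
S_0' = S_0 - PV(D) = 1.1300 - 0.00796805 = 1.12203195
d1 = (ln(S_0'/K) + (r + sigma^2/2)*T) / (sigma*sqrt(T)) = -0.22045249
d2 = d1 - sigma*sqrt(T) = -0.39015812
exp(-rT) = 0.99302444
N(-d1) = 0.58724062; N(-d2) = 0.65179019
P = K * exp(-rT) * N(-d2) - S_0' * N(-d1) = 1.1900 * 0.99302444 * 0.65179019 - 1.12203195 * 0.58724062 = 0.1113


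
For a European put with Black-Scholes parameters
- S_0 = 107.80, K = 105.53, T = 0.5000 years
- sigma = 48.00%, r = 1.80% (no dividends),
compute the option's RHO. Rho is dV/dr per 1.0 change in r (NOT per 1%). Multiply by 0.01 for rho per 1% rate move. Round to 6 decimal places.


d1 = 0.2589259623; d2 = -0.0804852927
phi(d1) = 0.3857908637; exp(-qT) = 1.0000000000; exp(-rT) = 0.9910403788
N(-d2) = 0.5320743535
Rho = -K*T*exp(-rT)*N(-d2) = -105.5300 * 0.5000 * 0.9910403788 * 0.5320743535 = -27.823363

Answer: Rho = -27.823363


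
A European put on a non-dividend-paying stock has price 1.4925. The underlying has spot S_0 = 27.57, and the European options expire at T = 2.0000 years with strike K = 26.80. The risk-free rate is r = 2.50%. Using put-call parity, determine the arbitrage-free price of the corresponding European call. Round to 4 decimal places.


Answer: Call price = 3.5696

Derivation:
Put-call parity: C - P = S_0 * exp(-qT) - K * exp(-rT).
S_0 * exp(-qT) = 27.5700 * 1.00000000 = 27.57000000
K * exp(-rT) = 26.8000 * 0.95122942 = 25.49294858
C = P + S*exp(-qT) - K*exp(-rT)
C = 1.4925 + 27.57000000 - 25.49294858 = 3.5696


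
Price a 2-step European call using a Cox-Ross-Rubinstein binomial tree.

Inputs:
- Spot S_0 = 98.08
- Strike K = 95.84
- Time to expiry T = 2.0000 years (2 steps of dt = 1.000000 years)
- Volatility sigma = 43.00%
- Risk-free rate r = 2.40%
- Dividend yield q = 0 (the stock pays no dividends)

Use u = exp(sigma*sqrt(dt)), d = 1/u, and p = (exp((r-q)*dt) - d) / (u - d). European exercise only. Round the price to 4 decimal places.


dt = T/N = 1.000000
u = exp(sigma*sqrt(dt)) = 1.537258; d = 1/u = 0.650509
p = (exp((r-q)*dt) - d) / (u - d) = 0.421519
Discount per step: exp(-r*dt) = 0.976286
Stock lattice S(k, i) with i counting down-moves:
  k=0: S(0,0) = 98.0800
  k=1: S(1,0) = 150.7742; S(1,1) = 63.8019
  k=2: S(2,0) = 231.7788; S(2,1) = 98.0800; S(2,2) = 41.5037
Terminal payoffs V(N, i) = max(S_T - K, 0):
  V(2,0) = 135.938801; V(2,1) = 2.240000; V(2,2) = 0.000000
Backward induction: V(k, i) = exp(-r*dt) * [p * V(k+1, i) + (1-p) * V(k+1, i+1)].
  V(1,0) = exp(-r*dt) * [p*135.938801 + (1-p)*2.240000] = 57.206995
  V(1,1) = exp(-r*dt) * [p*2.240000 + (1-p)*0.000000] = 0.921811
  V(0,0) = exp(-r*dt) * [p*57.206995 + (1-p)*0.921811] = 24.062592

Answer: Price = V(0,0) = 24.0626


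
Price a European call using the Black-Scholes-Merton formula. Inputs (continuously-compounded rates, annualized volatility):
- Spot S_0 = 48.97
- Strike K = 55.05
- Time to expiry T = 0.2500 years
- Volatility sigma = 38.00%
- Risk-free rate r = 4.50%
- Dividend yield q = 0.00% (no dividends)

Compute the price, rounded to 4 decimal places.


d1 = (ln(S/K) + (r - q + 0.5*sigma^2) * T) / (sigma * sqrt(T)) = -0.46175788
d2 = d1 - sigma * sqrt(T) = -0.65175788
exp(-rT) = 0.98881304; exp(-qT) = 1.00000000
C = S_0 * exp(-qT) * N(d1) - K * exp(-rT) * N(d2)
N(d1) = 0.32212748; N(d2) = 0.25727869
C = 48.9700 * 1.00000000 * 0.32212748 - 55.0500 * 0.98881304 * 0.25727869 = 1.7698

Answer: Price = 1.7698


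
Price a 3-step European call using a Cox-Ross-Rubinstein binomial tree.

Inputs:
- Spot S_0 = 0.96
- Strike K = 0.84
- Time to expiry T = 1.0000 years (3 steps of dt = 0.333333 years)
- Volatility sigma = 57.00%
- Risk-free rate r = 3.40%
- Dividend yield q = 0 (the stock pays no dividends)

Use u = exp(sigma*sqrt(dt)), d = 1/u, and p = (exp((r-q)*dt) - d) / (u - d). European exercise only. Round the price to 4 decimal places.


dt = T/N = 0.333333
u = exp(sigma*sqrt(dt)) = 1.389702; d = 1/u = 0.719579
p = (exp((r-q)*dt) - d) / (u - d) = 0.435471
Discount per step: exp(-r*dt) = 0.988731
Stock lattice S(k, i) with i counting down-moves:
  k=0: S(0,0) = 0.9600
  k=1: S(1,0) = 1.3341; S(1,1) = 0.6908
  k=2: S(2,0) = 1.8540; S(2,1) = 0.9600; S(2,2) = 0.4971
  k=3: S(3,0) = 2.5765; S(3,1) = 1.3341; S(3,2) = 0.6908; S(3,3) = 0.3577
Terminal payoffs V(N, i) = max(S_T - K, 0):
  V(3,0) = 1.736539; V(3,1) = 0.494114; V(3,2) = 0.000000; V(3,3) = 0.000000
Backward induction: V(k, i) = exp(-r*dt) * [p * V(k+1, i) + (1-p) * V(k+1, i+1)].
  V(2,0) = exp(-r*dt) * [p*1.736539 + (1-p)*0.494114] = 1.023488
  V(2,1) = exp(-r*dt) * [p*0.494114 + (1-p)*0.000000] = 0.212747
  V(2,2) = exp(-r*dt) * [p*0.000000 + (1-p)*0.000000] = 0.000000
  V(1,0) = exp(-r*dt) * [p*1.023488 + (1-p)*0.212747] = 0.559425
  V(1,1) = exp(-r*dt) * [p*0.212747 + (1-p)*0.000000] = 0.091601
  V(0,0) = exp(-r*dt) * [p*0.559425 + (1-p)*0.091601] = 0.291997

Answer: Price = V(0,0) = 0.2920


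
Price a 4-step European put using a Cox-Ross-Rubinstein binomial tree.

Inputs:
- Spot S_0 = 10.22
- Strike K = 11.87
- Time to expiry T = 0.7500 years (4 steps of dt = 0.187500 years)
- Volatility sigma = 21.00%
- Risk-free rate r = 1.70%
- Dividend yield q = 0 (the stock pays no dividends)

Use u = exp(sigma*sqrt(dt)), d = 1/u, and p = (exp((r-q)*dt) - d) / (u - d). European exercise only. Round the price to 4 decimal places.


Answer: Price = V(0,0) = 1.7612

Derivation:
dt = T/N = 0.187500
u = exp(sigma*sqrt(dt)) = 1.095195; d = 1/u = 0.913079
p = (exp((r-q)*dt) - d) / (u - d) = 0.494813
Discount per step: exp(-r*dt) = 0.996818
Stock lattice S(k, i) with i counting down-moves:
  k=0: S(0,0) = 10.2200
  k=1: S(1,0) = 11.1929; S(1,1) = 9.3317
  k=2: S(2,0) = 12.2584; S(2,1) = 10.2200; S(2,2) = 8.5206
  k=3: S(3,0) = 13.4253; S(3,1) = 11.1929; S(3,2) = 9.3317; S(3,3) = 7.7799
  k=4: S(4,0) = 14.7034; S(4,1) = 12.2584; S(4,2) = 10.2200; S(4,3) = 8.5206; S(4,4) = 7.1037
Terminal payoffs V(N, i) = max(K - S_T, 0):
  V(4,0) = 0.000000; V(4,1) = 0.000000; V(4,2) = 1.650000; V(4,3) = 3.349447; V(4,4) = 4.766299
Backward induction: V(k, i) = exp(-r*dt) * [p * V(k+1, i) + (1-p) * V(k+1, i+1)].
  V(3,0) = exp(-r*dt) * [p*0.000000 + (1-p)*0.000000] = 0.000000
  V(3,1) = exp(-r*dt) * [p*0.000000 + (1-p)*1.650000] = 0.830906
  V(3,2) = exp(-r*dt) * [p*1.650000 + (1-p)*3.349447] = 2.500555
  V(3,3) = exp(-r*dt) * [p*3.349447 + (1-p)*4.766299] = 4.052285
  V(2,0) = exp(-r*dt) * [p*0.000000 + (1-p)*0.830906] = 0.418427
  V(2,1) = exp(-r*dt) * [p*0.830906 + (1-p)*2.500555] = 1.669062
  V(2,2) = exp(-r*dt) * [p*2.500555 + (1-p)*4.052285] = 3.274016
  V(1,0) = exp(-r*dt) * [p*0.418427 + (1-p)*1.669062] = 1.046889
  V(1,1) = exp(-r*dt) * [p*1.669062 + (1-p)*3.274016] = 2.471972
  V(0,0) = exp(-r*dt) * [p*1.046889 + (1-p)*2.471972] = 1.761200


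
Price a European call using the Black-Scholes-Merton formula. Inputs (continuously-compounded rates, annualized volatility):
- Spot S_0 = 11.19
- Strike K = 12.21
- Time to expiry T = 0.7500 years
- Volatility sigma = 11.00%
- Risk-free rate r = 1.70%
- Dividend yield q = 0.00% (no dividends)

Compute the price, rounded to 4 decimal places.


Answer: Price = 0.1372

Derivation:
d1 = (ln(S/K) + (r - q + 0.5*sigma^2) * T) / (sigma * sqrt(T)) = -0.73425587
d2 = d1 - sigma * sqrt(T) = -0.82951866
exp(-rT) = 0.98733094; exp(-qT) = 1.00000000
C = S_0 * exp(-qT) * N(d1) - K * exp(-rT) * N(d2)
N(d1) = 0.23139640; N(d2) = 0.20340549
C = 11.1900 * 1.00000000 * 0.23139640 - 12.2100 * 0.98733094 * 0.20340549 = 0.1372


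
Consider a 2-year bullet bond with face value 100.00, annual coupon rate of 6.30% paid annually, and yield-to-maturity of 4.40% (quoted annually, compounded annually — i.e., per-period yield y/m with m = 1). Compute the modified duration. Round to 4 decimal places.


Coupon per period c = face * coupon_rate / m = 6.300000
Periods per year m = 1; per-period yield y/m = 0.044000
Number of cashflows N = 2
Cashflows (t years, CF_t, discount factor 1/(1+y/m)^(m*t), PV):
  t = 1.0000: CF_t = 6.300000, DF = 0.957854, PV = 6.034483
  t = 2.0000: CF_t = 106.300000, DF = 0.917485, PV = 97.528662
Price P = sum_t PV_t = 103.563145
First compute Macaulay numerator sum_t t * PV_t:
  t * PV_t at t = 1.0000: 6.034483
  t * PV_t at t = 2.0000: 195.057324
Macaulay duration D = 201.091807 / 103.563145 = 1.941731
Modified duration = D / (1 + y/m) = 1.941731 / (1 + 0.044000) = 1.859896

Answer: Modified duration = 1.8599


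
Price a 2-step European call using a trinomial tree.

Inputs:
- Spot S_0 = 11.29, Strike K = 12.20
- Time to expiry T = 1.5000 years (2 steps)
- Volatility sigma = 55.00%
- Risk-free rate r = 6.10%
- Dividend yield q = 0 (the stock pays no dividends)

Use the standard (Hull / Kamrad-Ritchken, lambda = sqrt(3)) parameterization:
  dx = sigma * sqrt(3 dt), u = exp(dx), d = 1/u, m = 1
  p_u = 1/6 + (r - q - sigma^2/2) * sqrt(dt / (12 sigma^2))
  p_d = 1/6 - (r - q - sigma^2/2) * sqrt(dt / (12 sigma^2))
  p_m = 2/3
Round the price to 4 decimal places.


dt = T/N = 0.750000; dx = sigma*sqrt(3*dt) = 0.825000
u = exp(dx) = 2.281881; d = 1/u = 0.438235
p_u = 0.125644, p_m = 0.666667, p_d = 0.207689
Discount per step: exp(-r*dt) = 0.955281
Stock lattice S(k, j) with j the centered position index:
  k=0: S(0,+0) = 11.2900
  k=1: S(1,-1) = 4.9477; S(1,+0) = 11.2900; S(1,+1) = 25.7624
  k=2: S(2,-2) = 2.1682; S(2,-1) = 4.9477; S(2,+0) = 11.2900; S(2,+1) = 25.7624; S(2,+2) = 58.7868
Terminal payoffs V(N, j) = max(S_T - K, 0):
  V(2,-2) = 0.000000; V(2,-1) = 0.000000; V(2,+0) = 0.000000; V(2,+1) = 13.562434; V(2,+2) = 46.586802
Backward induction: V(k, j) = exp(-r*dt) * [p_u * V(k+1, j+1) + p_m * V(k+1, j) + p_d * V(k+1, j-1)]
  V(1,-1) = exp(-r*dt) * [p_u*0.000000 + p_m*0.000000 + p_d*0.000000] = 0.000000
  V(1,+0) = exp(-r*dt) * [p_u*13.562434 + p_m*0.000000 + p_d*0.000000] = 1.627834
  V(1,+1) = exp(-r*dt) * [p_u*46.586802 + p_m*13.562434 + p_d*0.000000] = 14.228880
  V(0,+0) = exp(-r*dt) * [p_u*14.228880 + p_m*1.627834 + p_d*0.000000] = 2.744517

Answer: Price = V(0,0) = 2.7445
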